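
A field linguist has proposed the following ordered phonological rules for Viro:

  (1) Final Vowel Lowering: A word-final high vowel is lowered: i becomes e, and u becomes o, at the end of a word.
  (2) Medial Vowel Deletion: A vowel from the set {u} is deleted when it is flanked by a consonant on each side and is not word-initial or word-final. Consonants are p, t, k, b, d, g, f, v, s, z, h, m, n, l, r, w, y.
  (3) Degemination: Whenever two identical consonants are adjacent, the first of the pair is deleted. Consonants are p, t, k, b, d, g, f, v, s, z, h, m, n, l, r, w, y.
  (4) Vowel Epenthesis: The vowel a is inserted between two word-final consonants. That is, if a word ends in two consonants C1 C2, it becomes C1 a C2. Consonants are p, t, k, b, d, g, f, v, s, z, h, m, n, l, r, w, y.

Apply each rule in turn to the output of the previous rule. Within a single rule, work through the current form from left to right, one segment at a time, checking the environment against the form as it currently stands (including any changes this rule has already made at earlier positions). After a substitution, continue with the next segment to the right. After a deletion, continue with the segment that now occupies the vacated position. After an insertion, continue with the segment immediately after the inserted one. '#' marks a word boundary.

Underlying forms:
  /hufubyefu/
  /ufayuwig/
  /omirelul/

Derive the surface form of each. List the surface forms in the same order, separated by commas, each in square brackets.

[hfbyefo], [ufaywig], [omirel]

/hufubyefu/:
  (1) Final Vowel Lowering: [hufubyefu] → [hufubyefo]
  (2) Medial Vowel Deletion: [hufubyefo] → [hfbyefo]
  (3) Degemination: no change — [hfbyefo]
  (4) Vowel Epenthesis: no change — [hfbyefo]
/ufayuwig/:
  (1) Final Vowel Lowering: no change — [ufayuwig]
  (2) Medial Vowel Deletion: [ufayuwig] → [ufaywig]
  (3) Degemination: no change — [ufaywig]
  (4) Vowel Epenthesis: no change — [ufaywig]
/omirelul/:
  (1) Final Vowel Lowering: no change — [omirelul]
  (2) Medial Vowel Deletion: [omirelul] → [omirell]
  (3) Degemination: [omirell] → [omirel]
  (4) Vowel Epenthesis: no change — [omirel]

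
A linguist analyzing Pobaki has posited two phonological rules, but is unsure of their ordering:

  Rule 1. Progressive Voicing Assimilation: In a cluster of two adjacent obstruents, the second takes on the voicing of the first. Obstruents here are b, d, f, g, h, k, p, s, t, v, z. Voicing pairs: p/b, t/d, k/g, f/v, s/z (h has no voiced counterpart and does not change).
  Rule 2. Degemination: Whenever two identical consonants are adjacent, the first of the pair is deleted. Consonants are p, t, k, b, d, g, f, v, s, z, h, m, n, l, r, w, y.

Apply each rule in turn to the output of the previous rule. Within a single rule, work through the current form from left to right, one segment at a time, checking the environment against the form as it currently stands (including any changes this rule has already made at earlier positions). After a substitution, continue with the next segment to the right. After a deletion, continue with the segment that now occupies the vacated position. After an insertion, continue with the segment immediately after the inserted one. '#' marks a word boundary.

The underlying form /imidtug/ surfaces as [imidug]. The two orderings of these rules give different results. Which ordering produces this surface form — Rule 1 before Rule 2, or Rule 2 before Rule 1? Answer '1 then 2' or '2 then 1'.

Order 1 then 2:
  1 Progressive Voicing Assimilation: [imidtug] → [imiddug]
  2 Degemination: [imiddug] → [imidug]
  result: [imidug]
Order 2 then 1:
  2 Degemination: no change — [imidtug]
  1 Progressive Voicing Assimilation: [imidtug] → [imiddug]
  result: [imiddug]

1 then 2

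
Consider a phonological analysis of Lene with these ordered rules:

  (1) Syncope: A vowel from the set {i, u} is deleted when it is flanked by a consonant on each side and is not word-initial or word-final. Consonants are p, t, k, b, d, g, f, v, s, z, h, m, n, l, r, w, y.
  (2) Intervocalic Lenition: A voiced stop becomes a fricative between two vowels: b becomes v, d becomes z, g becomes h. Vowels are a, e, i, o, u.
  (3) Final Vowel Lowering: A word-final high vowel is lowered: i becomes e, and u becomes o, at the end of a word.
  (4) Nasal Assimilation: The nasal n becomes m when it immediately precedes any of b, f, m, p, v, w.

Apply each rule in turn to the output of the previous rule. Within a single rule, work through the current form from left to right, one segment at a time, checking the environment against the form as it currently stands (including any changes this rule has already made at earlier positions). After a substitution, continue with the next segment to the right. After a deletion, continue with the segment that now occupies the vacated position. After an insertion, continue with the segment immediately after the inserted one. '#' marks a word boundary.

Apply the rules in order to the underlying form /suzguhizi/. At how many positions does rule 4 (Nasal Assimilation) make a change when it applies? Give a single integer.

0

(1) Syncope: [suzguhizi] → [szghzi]
(2) Intervocalic Lenition: no change — [szghzi]
(3) Final Vowel Lowering: [szghzi] → [szghze]
(4) Nasal Assimilation: no change — [szghze]
Rule 4 changed 0 position(s).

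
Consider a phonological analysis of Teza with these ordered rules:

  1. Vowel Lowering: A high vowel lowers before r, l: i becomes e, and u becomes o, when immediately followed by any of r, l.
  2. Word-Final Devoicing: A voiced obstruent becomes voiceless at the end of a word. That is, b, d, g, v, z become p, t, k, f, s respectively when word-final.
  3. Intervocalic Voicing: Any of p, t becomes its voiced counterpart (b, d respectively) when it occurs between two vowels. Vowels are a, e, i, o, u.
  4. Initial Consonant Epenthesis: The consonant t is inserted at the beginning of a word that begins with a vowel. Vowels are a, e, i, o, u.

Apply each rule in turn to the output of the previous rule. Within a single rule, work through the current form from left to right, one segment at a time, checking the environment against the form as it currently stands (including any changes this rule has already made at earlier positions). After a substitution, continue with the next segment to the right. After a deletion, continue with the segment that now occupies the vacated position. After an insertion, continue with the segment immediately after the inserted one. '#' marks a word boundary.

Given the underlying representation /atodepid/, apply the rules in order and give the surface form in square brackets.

[tadodebit]

1 Vowel Lowering: no change — [atodepid]
2 Word-Final Devoicing: [atodepid] → [atodepit]
3 Intervocalic Voicing: [atodepit] → [adodebit]
4 Initial Consonant Epenthesis: [adodebit] → [tadodebit]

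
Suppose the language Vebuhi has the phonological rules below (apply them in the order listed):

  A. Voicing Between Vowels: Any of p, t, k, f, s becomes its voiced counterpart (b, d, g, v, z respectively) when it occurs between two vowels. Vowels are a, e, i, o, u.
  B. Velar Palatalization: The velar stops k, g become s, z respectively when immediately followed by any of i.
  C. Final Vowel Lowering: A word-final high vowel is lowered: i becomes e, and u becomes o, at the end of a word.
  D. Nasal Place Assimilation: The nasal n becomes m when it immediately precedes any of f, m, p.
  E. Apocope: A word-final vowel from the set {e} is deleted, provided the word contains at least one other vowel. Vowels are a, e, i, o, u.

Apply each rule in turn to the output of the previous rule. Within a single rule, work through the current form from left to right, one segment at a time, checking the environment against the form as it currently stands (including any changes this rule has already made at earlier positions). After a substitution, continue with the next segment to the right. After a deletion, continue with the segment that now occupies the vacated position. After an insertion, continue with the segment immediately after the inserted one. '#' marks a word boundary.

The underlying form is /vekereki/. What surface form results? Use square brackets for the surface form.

[vegerez]

A Voicing Between Vowels: [vekereki] → [vegeregi]
B Velar Palatalization: [vegeregi] → [vegerezi]
C Final Vowel Lowering: [vegerezi] → [vegereze]
D Nasal Place Assimilation: no change — [vegereze]
E Apocope: [vegereze] → [vegerez]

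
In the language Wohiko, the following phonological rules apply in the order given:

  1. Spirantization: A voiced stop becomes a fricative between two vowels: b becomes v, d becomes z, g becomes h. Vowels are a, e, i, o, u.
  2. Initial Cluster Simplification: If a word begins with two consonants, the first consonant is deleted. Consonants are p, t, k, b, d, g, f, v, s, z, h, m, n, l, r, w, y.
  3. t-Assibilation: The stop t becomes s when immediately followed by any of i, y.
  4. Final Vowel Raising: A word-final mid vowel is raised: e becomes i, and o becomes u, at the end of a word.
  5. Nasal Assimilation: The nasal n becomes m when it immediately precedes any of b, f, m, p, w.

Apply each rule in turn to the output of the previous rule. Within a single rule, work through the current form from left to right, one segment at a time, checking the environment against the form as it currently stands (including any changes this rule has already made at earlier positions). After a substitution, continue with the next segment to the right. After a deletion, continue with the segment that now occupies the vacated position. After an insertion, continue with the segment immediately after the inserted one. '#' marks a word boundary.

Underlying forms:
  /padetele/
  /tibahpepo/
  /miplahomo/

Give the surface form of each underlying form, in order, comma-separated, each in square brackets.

/padetele/:
  1 Spirantization: [padetele] → [pazetele]
  2 Initial Cluster Simplification: no change — [pazetele]
  3 t-Assibilation: no change — [pazetele]
  4 Final Vowel Raising: [pazetele] → [pazeteli]
  5 Nasal Assimilation: no change — [pazeteli]
/tibahpepo/:
  1 Spirantization: [tibahpepo] → [tivahpepo]
  2 Initial Cluster Simplification: no change — [tivahpepo]
  3 t-Assibilation: [tivahpepo] → [sivahpepo]
  4 Final Vowel Raising: [sivahpepo] → [sivahpepu]
  5 Nasal Assimilation: no change — [sivahpepu]
/miplahomo/:
  1 Spirantization: no change — [miplahomo]
  2 Initial Cluster Simplification: no change — [miplahomo]
  3 t-Assibilation: no change — [miplahomo]
  4 Final Vowel Raising: [miplahomo] → [miplahomu]
  5 Nasal Assimilation: no change — [miplahomu]

[pazeteli], [sivahpepu], [miplahomu]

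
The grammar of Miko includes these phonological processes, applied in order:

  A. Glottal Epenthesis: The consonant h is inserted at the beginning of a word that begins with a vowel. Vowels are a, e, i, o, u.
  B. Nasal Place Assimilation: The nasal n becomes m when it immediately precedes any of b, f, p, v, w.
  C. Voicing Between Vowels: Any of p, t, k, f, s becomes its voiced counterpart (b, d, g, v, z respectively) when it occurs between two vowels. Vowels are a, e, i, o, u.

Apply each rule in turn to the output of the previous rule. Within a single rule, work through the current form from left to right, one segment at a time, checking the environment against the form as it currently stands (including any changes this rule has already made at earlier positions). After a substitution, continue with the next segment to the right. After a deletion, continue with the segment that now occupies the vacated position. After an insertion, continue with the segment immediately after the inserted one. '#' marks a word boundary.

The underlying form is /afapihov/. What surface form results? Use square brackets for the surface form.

A Glottal Epenthesis: [afapihov] → [hafapihov]
B Nasal Place Assimilation: no change — [hafapihov]
C Voicing Between Vowels: [hafapihov] → [havabihov]

[havabihov]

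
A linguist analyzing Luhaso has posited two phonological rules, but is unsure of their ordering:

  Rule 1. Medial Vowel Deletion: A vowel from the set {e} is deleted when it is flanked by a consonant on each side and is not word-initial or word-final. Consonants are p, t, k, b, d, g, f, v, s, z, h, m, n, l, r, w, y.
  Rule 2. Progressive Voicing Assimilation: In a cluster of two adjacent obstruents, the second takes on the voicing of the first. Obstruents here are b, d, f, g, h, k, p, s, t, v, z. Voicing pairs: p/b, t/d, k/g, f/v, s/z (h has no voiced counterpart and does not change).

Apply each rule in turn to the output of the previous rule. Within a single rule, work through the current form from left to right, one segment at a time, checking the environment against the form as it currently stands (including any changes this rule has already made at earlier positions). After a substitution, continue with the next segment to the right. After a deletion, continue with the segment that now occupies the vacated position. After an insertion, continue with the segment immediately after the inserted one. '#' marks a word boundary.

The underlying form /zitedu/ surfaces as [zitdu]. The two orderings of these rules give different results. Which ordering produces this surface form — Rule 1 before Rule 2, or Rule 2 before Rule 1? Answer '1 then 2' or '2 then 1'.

Order 1 then 2:
  1 Medial Vowel Deletion: [zitedu] → [zitdu]
  2 Progressive Voicing Assimilation: [zitdu] → [zittu]
  result: [zittu]
Order 2 then 1:
  2 Progressive Voicing Assimilation: no change — [zitedu]
  1 Medial Vowel Deletion: [zitedu] → [zitdu]
  result: [zitdu]

2 then 1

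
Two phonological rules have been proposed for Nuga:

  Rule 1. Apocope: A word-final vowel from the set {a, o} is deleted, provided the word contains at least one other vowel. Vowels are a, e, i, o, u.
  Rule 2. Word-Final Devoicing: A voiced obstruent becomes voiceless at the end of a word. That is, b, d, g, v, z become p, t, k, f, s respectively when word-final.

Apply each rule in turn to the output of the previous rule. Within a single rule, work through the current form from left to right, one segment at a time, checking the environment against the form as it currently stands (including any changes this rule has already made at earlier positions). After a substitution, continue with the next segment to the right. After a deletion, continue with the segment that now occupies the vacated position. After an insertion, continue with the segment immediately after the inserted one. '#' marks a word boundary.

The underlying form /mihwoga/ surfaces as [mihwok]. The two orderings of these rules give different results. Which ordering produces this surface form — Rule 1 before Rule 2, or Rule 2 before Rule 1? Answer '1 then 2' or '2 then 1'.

1 then 2

Order 1 then 2:
  1 Apocope: [mihwoga] → [mihwog]
  2 Word-Final Devoicing: [mihwog] → [mihwok]
  result: [mihwok]
Order 2 then 1:
  2 Word-Final Devoicing: no change — [mihwoga]
  1 Apocope: [mihwoga] → [mihwog]
  result: [mihwog]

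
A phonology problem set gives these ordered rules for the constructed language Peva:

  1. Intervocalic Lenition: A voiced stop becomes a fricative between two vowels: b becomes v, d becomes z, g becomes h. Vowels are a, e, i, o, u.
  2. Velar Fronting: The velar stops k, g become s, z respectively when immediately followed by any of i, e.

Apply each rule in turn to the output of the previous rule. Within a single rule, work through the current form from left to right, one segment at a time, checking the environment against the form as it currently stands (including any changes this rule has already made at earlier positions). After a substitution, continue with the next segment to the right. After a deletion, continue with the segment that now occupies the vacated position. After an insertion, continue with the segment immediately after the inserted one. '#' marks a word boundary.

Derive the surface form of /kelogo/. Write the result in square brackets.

1 Intervocalic Lenition: [kelogo] → [keloho]
2 Velar Fronting: [keloho] → [seloho]

[seloho]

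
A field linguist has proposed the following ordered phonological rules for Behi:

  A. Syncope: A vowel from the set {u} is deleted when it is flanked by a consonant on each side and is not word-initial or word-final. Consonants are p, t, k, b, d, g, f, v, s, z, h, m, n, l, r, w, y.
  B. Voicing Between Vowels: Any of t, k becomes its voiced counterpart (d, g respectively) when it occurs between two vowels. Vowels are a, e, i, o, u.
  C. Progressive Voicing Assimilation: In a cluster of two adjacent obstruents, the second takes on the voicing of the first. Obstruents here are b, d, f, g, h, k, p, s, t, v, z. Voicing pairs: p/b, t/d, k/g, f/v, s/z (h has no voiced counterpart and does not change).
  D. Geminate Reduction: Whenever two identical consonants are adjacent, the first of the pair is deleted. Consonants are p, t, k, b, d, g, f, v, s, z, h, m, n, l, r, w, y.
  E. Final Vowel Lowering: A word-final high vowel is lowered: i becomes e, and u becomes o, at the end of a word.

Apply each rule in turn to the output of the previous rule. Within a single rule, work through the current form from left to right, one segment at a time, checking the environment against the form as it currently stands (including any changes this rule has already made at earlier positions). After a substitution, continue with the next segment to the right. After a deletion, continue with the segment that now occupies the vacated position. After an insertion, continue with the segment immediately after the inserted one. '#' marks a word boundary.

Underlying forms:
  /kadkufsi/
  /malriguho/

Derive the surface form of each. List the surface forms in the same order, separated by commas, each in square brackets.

[kadgvze], [malrigho]

/kadkufsi/:
  A Syncope: [kadkufsi] → [kadkfsi]
  B Voicing Between Vowels: no change — [kadkfsi]
  C Progressive Voicing Assimilation: [kadkfsi] → [kadgvzi]
  D Geminate Reduction: no change — [kadgvzi]
  E Final Vowel Lowering: [kadgvzi] → [kadgvze]
/malriguho/:
  A Syncope: [malriguho] → [malrigho]
  B Voicing Between Vowels: no change — [malrigho]
  C Progressive Voicing Assimilation: no change — [malrigho]
  D Geminate Reduction: no change — [malrigho]
  E Final Vowel Lowering: no change — [malrigho]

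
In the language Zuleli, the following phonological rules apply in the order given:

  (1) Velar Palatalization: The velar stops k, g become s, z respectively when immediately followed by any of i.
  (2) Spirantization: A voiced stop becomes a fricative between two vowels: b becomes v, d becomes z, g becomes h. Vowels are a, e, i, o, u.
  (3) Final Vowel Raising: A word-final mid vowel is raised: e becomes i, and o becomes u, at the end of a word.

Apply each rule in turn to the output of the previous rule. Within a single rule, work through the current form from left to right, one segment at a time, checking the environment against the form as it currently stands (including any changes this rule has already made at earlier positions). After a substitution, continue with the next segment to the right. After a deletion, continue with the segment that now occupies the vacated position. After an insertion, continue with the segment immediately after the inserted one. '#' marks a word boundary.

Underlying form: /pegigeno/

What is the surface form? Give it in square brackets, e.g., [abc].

(1) Velar Palatalization: [pegigeno] → [pezigeno]
(2) Spirantization: [pezigeno] → [peziheno]
(3) Final Vowel Raising: [peziheno] → [pezihenu]

[pezihenu]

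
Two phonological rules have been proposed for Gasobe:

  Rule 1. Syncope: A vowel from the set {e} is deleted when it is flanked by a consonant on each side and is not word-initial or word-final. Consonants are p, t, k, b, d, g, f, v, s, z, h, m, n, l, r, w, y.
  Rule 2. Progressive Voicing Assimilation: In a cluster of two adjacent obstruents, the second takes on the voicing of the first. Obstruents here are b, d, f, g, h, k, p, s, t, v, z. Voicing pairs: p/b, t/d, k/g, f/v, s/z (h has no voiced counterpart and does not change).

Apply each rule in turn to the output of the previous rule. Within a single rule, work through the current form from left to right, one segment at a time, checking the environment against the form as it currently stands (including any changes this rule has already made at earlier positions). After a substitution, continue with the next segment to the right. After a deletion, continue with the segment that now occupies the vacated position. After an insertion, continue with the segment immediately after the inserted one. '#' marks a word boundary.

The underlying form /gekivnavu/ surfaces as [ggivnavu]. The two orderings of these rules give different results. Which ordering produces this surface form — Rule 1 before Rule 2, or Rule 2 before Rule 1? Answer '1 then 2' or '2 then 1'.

1 then 2

Order 1 then 2:
  1 Syncope: [gekivnavu] → [gkivnavu]
  2 Progressive Voicing Assimilation: [gkivnavu] → [ggivnavu]
  result: [ggivnavu]
Order 2 then 1:
  2 Progressive Voicing Assimilation: no change — [gekivnavu]
  1 Syncope: [gekivnavu] → [gkivnavu]
  result: [gkivnavu]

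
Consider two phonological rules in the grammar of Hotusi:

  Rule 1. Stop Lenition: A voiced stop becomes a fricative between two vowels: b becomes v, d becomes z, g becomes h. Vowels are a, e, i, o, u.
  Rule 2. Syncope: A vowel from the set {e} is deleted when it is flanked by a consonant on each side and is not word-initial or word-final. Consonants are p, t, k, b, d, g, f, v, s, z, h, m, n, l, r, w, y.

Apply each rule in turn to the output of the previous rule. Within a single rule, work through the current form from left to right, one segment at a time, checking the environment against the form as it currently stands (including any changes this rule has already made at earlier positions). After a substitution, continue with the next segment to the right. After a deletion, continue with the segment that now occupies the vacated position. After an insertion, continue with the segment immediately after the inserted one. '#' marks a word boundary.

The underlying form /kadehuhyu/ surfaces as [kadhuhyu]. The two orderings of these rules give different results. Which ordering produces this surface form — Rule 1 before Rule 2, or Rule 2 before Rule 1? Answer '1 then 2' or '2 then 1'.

2 then 1

Order 1 then 2:
  1 Stop Lenition: [kadehuhyu] → [kazehuhyu]
  2 Syncope: [kazehuhyu] → [kazhuhyu]
  result: [kazhuhyu]
Order 2 then 1:
  2 Syncope: [kadehuhyu] → [kadhuhyu]
  1 Stop Lenition: no change — [kadhuhyu]
  result: [kadhuhyu]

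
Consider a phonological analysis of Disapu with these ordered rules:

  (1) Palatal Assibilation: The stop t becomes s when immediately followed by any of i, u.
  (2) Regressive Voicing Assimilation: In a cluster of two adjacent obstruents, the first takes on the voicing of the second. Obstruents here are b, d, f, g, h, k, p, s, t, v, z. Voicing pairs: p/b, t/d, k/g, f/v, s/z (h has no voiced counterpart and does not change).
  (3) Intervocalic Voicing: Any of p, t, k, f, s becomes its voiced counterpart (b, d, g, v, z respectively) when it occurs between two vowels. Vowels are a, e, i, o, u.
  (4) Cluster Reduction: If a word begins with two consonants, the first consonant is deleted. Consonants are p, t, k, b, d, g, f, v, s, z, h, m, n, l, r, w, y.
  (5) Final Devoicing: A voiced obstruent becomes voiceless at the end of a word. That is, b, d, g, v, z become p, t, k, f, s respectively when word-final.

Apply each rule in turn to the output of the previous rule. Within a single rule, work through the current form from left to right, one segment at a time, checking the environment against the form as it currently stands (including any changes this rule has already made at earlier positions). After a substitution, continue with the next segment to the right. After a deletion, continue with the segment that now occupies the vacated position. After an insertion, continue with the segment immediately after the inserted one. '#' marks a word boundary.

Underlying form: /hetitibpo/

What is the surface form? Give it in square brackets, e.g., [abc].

[hezizippo]

(1) Palatal Assibilation: [hetitibpo] → [hesisibpo]
(2) Regressive Voicing Assimilation: [hesisibpo] → [hesisippo]
(3) Intervocalic Voicing: [hesisippo] → [hezizippo]
(4) Cluster Reduction: no change — [hezizippo]
(5) Final Devoicing: no change — [hezizippo]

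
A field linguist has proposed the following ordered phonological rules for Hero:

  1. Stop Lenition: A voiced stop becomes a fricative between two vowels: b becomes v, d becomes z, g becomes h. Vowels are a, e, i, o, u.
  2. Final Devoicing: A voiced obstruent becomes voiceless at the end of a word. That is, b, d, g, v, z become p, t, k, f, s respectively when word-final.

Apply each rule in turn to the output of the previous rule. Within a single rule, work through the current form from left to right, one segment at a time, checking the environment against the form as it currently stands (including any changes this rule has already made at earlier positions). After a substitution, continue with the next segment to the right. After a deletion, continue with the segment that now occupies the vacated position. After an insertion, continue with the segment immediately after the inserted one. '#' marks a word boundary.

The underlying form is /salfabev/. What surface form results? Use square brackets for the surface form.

1 Stop Lenition: [salfabev] → [salfavev]
2 Final Devoicing: [salfavev] → [salfavef]

[salfavef]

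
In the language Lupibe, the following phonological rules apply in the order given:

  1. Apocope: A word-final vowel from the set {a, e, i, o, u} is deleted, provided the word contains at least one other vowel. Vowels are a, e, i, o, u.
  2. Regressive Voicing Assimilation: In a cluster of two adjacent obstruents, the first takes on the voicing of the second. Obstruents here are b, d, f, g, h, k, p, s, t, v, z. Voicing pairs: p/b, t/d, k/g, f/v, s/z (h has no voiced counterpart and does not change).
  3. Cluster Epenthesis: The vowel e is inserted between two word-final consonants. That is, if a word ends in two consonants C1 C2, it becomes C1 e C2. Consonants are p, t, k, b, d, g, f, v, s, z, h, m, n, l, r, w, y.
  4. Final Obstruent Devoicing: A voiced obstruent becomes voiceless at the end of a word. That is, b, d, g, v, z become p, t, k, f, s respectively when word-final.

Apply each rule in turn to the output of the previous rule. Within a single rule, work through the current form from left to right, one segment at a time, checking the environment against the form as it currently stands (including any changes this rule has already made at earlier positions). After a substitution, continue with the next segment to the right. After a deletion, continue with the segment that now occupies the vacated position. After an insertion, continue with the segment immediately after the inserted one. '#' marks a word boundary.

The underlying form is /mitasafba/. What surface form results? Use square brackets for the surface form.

1 Apocope: [mitasafba] → [mitasafb]
2 Regressive Voicing Assimilation: [mitasafb] → [mitasavb]
3 Cluster Epenthesis: [mitasavb] → [mitasaveb]
4 Final Obstruent Devoicing: [mitasaveb] → [mitasavep]

[mitasavep]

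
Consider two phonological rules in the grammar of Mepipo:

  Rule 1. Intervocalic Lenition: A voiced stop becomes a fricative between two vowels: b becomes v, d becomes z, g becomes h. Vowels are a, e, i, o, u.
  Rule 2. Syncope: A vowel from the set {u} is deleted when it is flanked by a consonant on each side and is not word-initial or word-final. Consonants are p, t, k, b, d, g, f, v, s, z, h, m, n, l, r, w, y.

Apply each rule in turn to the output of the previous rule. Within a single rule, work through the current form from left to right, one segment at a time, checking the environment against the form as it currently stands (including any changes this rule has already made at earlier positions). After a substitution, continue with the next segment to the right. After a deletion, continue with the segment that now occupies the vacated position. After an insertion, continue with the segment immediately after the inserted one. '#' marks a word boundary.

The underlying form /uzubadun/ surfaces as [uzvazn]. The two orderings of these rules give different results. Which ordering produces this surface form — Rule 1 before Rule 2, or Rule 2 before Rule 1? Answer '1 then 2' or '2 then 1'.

Order 1 then 2:
  1 Intervocalic Lenition: [uzubadun] → [uzuvazun]
  2 Syncope: [uzuvazun] → [uzvazn]
  result: [uzvazn]
Order 2 then 1:
  2 Syncope: [uzubadun] → [uzbadn]
  1 Intervocalic Lenition: no change — [uzbadn]
  result: [uzbadn]

1 then 2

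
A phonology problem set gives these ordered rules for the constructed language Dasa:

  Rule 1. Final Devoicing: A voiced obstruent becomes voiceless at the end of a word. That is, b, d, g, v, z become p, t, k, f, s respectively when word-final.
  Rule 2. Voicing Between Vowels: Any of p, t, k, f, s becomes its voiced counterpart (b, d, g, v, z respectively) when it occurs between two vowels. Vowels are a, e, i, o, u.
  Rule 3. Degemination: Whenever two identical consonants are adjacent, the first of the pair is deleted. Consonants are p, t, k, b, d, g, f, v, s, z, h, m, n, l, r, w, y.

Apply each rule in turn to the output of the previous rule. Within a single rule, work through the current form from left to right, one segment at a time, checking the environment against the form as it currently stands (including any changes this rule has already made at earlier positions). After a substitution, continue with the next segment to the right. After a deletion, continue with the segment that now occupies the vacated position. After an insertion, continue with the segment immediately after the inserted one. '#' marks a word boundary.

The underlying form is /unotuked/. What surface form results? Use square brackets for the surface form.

[unoduget]

Rule 1 Final Devoicing: [unotuked] → [unotuket]
Rule 2 Voicing Between Vowels: [unotuket] → [unoduget]
Rule 3 Degemination: no change — [unoduget]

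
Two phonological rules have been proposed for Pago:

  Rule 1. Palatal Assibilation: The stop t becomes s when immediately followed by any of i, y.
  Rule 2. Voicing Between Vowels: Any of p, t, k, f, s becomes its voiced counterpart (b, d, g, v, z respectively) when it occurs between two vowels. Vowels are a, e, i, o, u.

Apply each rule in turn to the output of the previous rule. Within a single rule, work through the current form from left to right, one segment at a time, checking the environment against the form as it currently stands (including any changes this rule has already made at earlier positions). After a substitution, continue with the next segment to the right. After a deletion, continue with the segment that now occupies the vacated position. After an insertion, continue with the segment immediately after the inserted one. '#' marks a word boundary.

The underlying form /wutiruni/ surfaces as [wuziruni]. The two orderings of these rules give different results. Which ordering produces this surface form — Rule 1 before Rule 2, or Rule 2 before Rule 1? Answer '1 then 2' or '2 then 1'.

1 then 2

Order 1 then 2:
  1 Palatal Assibilation: [wutiruni] → [wusiruni]
  2 Voicing Between Vowels: [wusiruni] → [wuziruni]
  result: [wuziruni]
Order 2 then 1:
  2 Voicing Between Vowels: [wutiruni] → [wudiruni]
  1 Palatal Assibilation: no change — [wudiruni]
  result: [wudiruni]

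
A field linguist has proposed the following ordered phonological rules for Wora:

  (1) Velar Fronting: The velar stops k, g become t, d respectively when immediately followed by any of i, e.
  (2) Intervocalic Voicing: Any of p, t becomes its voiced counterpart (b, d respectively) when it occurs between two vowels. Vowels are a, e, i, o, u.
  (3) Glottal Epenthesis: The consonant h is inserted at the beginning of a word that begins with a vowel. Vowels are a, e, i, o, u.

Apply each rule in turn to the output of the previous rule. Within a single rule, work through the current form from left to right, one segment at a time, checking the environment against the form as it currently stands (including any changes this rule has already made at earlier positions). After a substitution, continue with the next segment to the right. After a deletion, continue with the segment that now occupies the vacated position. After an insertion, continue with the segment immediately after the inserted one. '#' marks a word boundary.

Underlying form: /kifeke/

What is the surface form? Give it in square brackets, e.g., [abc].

[tifede]

(1) Velar Fronting: [kifeke] → [tifete]
(2) Intervocalic Voicing: [tifete] → [tifede]
(3) Glottal Epenthesis: no change — [tifede]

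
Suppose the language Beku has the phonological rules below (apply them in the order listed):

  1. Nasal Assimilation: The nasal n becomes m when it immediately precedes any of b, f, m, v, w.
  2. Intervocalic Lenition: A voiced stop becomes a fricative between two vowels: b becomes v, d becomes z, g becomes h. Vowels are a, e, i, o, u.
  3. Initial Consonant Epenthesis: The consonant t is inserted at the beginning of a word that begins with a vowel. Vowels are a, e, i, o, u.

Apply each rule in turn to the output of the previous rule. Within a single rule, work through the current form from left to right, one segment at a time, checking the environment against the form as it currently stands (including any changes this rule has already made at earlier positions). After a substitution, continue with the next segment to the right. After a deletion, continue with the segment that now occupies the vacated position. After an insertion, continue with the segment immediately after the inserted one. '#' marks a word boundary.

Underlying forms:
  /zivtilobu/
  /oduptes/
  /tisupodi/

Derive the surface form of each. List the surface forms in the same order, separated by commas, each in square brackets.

/zivtilobu/:
  1 Nasal Assimilation: no change — [zivtilobu]
  2 Intervocalic Lenition: [zivtilobu] → [zivtilovu]
  3 Initial Consonant Epenthesis: no change — [zivtilovu]
/oduptes/:
  1 Nasal Assimilation: no change — [oduptes]
  2 Intervocalic Lenition: [oduptes] → [ozuptes]
  3 Initial Consonant Epenthesis: [ozuptes] → [tozuptes]
/tisupodi/:
  1 Nasal Assimilation: no change — [tisupodi]
  2 Intervocalic Lenition: [tisupodi] → [tisupozi]
  3 Initial Consonant Epenthesis: no change — [tisupozi]

[zivtilovu], [tozuptes], [tisupozi]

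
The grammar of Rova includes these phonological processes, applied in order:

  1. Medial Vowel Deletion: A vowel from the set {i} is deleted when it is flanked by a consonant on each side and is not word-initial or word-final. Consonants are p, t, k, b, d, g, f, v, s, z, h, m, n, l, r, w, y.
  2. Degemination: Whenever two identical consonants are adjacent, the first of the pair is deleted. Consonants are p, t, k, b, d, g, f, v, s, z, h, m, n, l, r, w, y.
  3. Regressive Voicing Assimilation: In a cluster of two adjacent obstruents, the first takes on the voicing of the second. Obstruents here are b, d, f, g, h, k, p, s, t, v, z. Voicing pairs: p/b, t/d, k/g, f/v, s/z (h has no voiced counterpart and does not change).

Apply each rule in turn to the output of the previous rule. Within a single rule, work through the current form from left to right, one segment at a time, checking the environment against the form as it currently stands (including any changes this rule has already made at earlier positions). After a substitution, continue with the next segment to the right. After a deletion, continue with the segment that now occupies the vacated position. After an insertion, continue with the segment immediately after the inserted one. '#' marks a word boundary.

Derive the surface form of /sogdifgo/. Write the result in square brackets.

1 Medial Vowel Deletion: [sogdifgo] → [sogdfgo]
2 Degemination: no change — [sogdfgo]
3 Regressive Voicing Assimilation: [sogdfgo] → [sogtvgo]

[sogtvgo]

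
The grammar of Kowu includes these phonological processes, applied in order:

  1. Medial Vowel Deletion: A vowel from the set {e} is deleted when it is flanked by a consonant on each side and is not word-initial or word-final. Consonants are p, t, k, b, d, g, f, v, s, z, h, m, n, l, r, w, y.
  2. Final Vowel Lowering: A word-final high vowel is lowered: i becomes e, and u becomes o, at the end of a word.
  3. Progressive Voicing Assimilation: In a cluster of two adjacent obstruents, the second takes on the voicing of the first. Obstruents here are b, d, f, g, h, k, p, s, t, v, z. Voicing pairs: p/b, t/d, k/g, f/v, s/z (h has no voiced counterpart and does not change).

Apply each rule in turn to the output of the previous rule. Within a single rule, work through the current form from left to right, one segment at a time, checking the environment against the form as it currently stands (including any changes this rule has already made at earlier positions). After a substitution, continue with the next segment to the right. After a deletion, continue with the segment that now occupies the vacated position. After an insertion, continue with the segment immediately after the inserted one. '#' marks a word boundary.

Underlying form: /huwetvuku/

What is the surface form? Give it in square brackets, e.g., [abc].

[huwtfuko]

1 Medial Vowel Deletion: [huwetvuku] → [huwtvuku]
2 Final Vowel Lowering: [huwtvuku] → [huwtvuko]
3 Progressive Voicing Assimilation: [huwtvuko] → [huwtfuko]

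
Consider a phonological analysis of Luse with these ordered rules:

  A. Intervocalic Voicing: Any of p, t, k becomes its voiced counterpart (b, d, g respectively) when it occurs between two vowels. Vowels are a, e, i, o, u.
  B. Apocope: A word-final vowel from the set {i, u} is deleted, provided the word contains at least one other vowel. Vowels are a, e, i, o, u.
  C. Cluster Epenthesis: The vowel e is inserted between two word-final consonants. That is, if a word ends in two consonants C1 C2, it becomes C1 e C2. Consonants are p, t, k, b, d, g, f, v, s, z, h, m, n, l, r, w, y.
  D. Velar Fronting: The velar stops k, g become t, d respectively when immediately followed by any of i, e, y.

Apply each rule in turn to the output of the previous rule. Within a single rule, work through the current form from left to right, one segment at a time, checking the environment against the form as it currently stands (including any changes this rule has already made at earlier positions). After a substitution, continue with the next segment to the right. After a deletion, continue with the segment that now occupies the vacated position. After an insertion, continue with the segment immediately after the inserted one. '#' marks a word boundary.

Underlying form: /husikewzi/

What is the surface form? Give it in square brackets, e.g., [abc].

A Intervocalic Voicing: [husikewzi] → [husigewzi]
B Apocope: [husigewzi] → [husigewz]
C Cluster Epenthesis: [husigewz] → [husigewez]
D Velar Fronting: [husigewez] → [husidewez]

[husidewez]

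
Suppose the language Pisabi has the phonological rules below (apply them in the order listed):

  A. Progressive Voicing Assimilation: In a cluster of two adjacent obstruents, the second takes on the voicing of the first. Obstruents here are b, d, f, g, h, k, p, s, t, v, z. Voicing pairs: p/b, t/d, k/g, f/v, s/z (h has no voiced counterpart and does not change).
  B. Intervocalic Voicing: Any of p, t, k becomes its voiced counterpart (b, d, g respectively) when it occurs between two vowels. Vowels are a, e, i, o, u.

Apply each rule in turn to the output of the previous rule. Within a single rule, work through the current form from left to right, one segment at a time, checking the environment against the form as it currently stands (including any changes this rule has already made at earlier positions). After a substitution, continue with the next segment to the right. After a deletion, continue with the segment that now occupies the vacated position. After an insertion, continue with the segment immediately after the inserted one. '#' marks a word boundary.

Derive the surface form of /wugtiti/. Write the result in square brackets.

[wugdidi]

A Progressive Voicing Assimilation: [wugtiti] → [wugditi]
B Intervocalic Voicing: [wugditi] → [wugdidi]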